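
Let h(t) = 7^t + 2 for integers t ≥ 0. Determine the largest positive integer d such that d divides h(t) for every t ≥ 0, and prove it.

d = 3

Computing the first values: h(0) = 3 and h(1) = 9; gcd(3, 9) = 3, so d ≤ 3.
We prove 3 | 7^t + 2 for all t ≥ 0 by induction on t.
When t = 0: h(0) = 3 = 3·(1), so 3 | h(0).
Inductive step: suppose the statement holds for some m ≥ 0, i.e. 3 | h(m). Then
h(m+1) = 7^(m+1) + 2 = 7·(7^m + 2) - 12 = 7·h(m) - 12. The first term is divisible by 3 by the inductive hypothesis, and -12 is divisible by 3. Hence 3 | h(m+1).
By the principle of mathematical induction, the result holds for all t ≥ 0.
Therefore the largest such d is 3.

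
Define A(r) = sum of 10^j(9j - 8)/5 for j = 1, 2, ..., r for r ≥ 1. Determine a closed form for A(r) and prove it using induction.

We claim A(r) = 2·10^r(r - 1) + 2 for all r ≥ 1.
Base case (r = 1): A(1) = 2, and the closed form gives 2. They agree.
Inductive step: suppose the statement holds for some j ≥ 1, so A(j) = 2·10^j(j - 1) + 2.
Then A(j+1) = A(j) + (10^j(18j + 2)) = (2·10^j(j - 1) + 2) + (10^j(18j + 2)).
Simplifying, A(j+1) = 20·10^j·j + 2 = 2·10^(j+1)((j+1) - 1) + 2,
which is the closed form with r = j+1.
By induction, the statement is established for all r ≥ 1.

A(r) = 2·10^r(r - 1) + 2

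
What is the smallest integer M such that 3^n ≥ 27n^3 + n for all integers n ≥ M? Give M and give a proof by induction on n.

M = 10

At n = 9: 19683 < 19692, so the inequality fails and M ≥ 10. We prove 3^n ≥ 27n^3 + n for all n ≥ 10.
When n = 10: 3^n = 59049 and 27n^3 + n = 27010, so 59049 ≥ 27010.
Inductive step: assume the claim holds for n = k, so 3^k ≥ 27k^3 + k.
Then 3^(k + 1) = 3·(3^k) ≥ 3·(27k^3 + k).
Also, for k ≥ 10 we have 3·(27k^3 + k) ≥ 27(k+1)^3 + (k+1), since 3·(27k^3 + k) − (27(k+1)^3 + (k+1)) = 54k^3 - 81k^2 - 79k - 28, which is nonnegative for all k ≥ 10.
Combining, 3^(k + 1) ≥ 27(k+1)^3 + (k+1).
This completes the induction.
Hence the smallest such M is 10.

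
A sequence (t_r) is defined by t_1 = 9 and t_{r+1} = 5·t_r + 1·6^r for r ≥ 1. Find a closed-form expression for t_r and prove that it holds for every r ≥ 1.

Computing the first terms: t_1 = 9, t_2 = 51, t_3 = 291. This suggests t_r = 3·5^(r - 1) + 6^r.
Base case (r = 1): the formula gives 9 = 9 = t_1.
Inductive step: suppose the statement holds for some k ≥ 1, so t_k = 3·5^(k - 1) + 6^k.
Then t_{k+1} = 5·t_k + 1·6^k = 5·(3·5^(k - 1) + 6^k) + 1·6^k = 3·5^k + 6^(k + 1) = 3·5^((k+1) - 1) + 6^(k+1),
which is the claimed formula at r = k+1.
By induction, the statement is established for all r ≥ 1.

t_r = 3·5^(r - 1) + 6^r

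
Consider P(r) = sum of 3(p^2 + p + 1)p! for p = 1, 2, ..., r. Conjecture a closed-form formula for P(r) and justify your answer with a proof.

We claim P(r) = (3r + 3)(r + 1)! - 3 for all r ≥ 1.
When r = 1: P(1) = 9, and the closed form gives 9. They agree.
Inductive step: suppose the statement holds for some p ≥ 1, so P(p) = (3p + 3)(p + 1)! - 3.
Then P(p+1) = P(p) + (3(p^2 + 3p + 3)(p + 1)!) = ((3p + 3)(p + 1)! - 3) + (3(p^2 + 3p + 3)(p + 1)!).
Simplifying, P(p+1) = (3(p+1) + 3)((p+1) + 1)! - 3,
which is the closed form with r = p+1.
This completes the induction.

P(r) = (3r + 3)(r + 1)! - 3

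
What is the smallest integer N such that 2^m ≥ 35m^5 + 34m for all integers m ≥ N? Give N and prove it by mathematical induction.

N = 30

At m = 29: 536870912 < 717891201, so the inequality fails and N ≥ 30. We prove 2^m ≥ 35m^5 + 34m for all m ≥ 30.
Base case (m = 30): 2^m = 1073741824 and 35m^5 + 34m = 850501020, so 1073741824 ≥ 850501020.
Inductive step: assume the claim holds for m = p, so 2^p ≥ 35p^5 + 34p.
Then 2^(p + 1) = 2·(2^p) ≥ 2·(35p^5 + 34p).
Also, for p ≥ 30 we have 2·(35p^5 + 34p) ≥ 35(p+1)^5 + 34(p+1), since 2·(35p^5 + 34p) − (35(p+1)^5 + 34(p+1)) = 35p^5 - 175p^4 - 350p^3 - 350p^2 - 141p - 69, which is nonnegative for all p ≥ 30.
Combining, 2^(p + 1) ≥ 35(p+1)^5 + 34(p+1).
By the principle of mathematical induction, the result holds for all m ≥ 30.
Hence the smallest such N is 30.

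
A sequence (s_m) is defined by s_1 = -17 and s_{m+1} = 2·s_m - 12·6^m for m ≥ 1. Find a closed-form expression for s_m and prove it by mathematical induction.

s_m = 2^(m - 1) - 3·6^m

Computing the first terms: s_1 = -17, s_2 = -106, s_3 = -644. This suggests s_m = 2^(m - 1) - 3·6^m.
For the base case m = 1: the formula gives -17 = -17 = s_1.
For the inductive step, assume it holds for an arbitrary i ≥ 1, so s_i = 2^(i - 1) - 3·6^i.
Then s_{i+1} = 2·s_i - 12·6^i = 2·(2^(i - 1) - 3·6^i) - 12·6^i = 2^i - 3·6^(i + 1) = 2^((i+1) - 1) - 3·6^(i+1),
which is the claimed formula at m = i+1.
This completes the induction.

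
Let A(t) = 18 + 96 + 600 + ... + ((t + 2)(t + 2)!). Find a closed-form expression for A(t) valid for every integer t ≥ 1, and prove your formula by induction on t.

We claim A(t) = (t + 3)! - 6 for all t ≥ 1.
When t = 1: A(1) = 18, and the closed form gives 18. They agree.
Inductive step: assume the claim holds for t = p, so A(p) = (p + 3)! - 6.
Then A(p+1) = A(p) + ((p + 3)(p + 3)!) = ((p + 3)! - 6) + ((p + 3)(p + 3)!).
Simplifying, A(p+1) = ((p+1) + 3)! - 6,
which is the closed form with t = p+1.
By the principle of mathematical induction, the result holds for all t ≥ 1.

A(t) = (t + 3)! - 6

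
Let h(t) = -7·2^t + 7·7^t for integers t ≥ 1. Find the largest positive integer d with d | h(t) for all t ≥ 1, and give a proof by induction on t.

Computing the first values: h(1) = 35 and h(2) = 315; gcd(35, 315) = 35, so d ≤ 35.
We prove 35 | -7·2^t + 7·7^t for all t ≥ 1 by induction on t.
For the base case t = 1: h(1) = 35 = 35·(1), so 35 | h(1).
Inductive step: suppose the statement holds for some r ≥ 1, i.e. 35 | h(r). Then
h(r+1) − 7·h(r) = (-7·2^(r+1) + 7·7^(r+1)) − 7·(-7·2^r + 7·7^r) = (-7)·2^r·(2 − 7) = (35)·2^r. Since 35 | h(r) by the inductive hypothesis, 35 | 7·h(r); and 35 | 35 since 35 = 35·1. Therefore 35 | h(r+1).
This completes the induction.
Therefore the largest such d is 35.

d = 35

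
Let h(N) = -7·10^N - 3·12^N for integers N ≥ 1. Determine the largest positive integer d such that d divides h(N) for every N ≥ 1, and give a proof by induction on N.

d = 2

Computing the first values: h(1) = -106 and h(2) = -1132; gcd(-106, -1132) = 2, so d ≤ 2.
We prove 2 | -7·10^N - 3·12^N for all N ≥ 1 by induction on N.
For the base case N = 1: h(1) = -106 = 2·(-53), so 2 | h(1).
Inductive step: assume the claim holds for N = i, i.e. 2 | h(i). Then
h(i+1) − 12·h(i) = (-7·10^(i+1) - 3·12^(i+1)) − 12·(-7·10^i - 3·12^i) = (-7)·10^i·(10 − 12) = (14)·10^i. Since 2 | h(i) by the inductive hypothesis, 2 | 12·h(i); and 2 | 14 since 14 = 2·7. Therefore 2 | h(i+1).
Hence, by induction on N, the claim holds for every N ≥ 1.
Therefore the largest such d is 2.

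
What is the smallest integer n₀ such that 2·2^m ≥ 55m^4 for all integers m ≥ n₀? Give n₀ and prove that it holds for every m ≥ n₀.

n₀ = 23

At m = 22: 8388608 < 12884080, so the inequality fails and n₀ ≥ 23. We prove 2·2^m ≥ 55m^4 for all m ≥ 23.
Base step (m = 23): 2·2^m = 16777216 and 55m^4 = 15391255, so 16777216 ≥ 15391255.
Inductive step: suppose the statement holds for some i ≥ 23, so 2·2^i ≥ 55i^4.
Then 2·2^(i + 1) = 2·(2·2^i) ≥ 2·(55i^4).
Also, for i ≥ 23 we have 2·(55i^4) ≥ 55(i+1)^4, since 2 ≥ (1 + 1/i)^4 for all i ≥ 23.
Combining, 2·2^(i + 1) ≥ 55(i+1)^4.
This completes the induction.
Hence the smallest such n₀ is 23.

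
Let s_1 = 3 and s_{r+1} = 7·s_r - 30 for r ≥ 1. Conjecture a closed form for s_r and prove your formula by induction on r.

s_r = -2·7^(r - 1) + 5

Computing the first terms: s_1 = 3, s_2 = -9, s_3 = -93. This suggests s_r = -2·7^(r - 1) + 5.
When r = 1: the formula gives 3 = 3 = s_1.
Inductive step: suppose the statement holds for some p ≥ 1, so s_p = -2·7^(p - 1) + 5.
Then s_{p+1} = 7·s_p - 30 = 7·(-2·7^(p - 1) + 5) - 30 = -2·7^p + 5 = -2·7^((p+1) - 1) + 5,
which is the claimed formula at r = p+1.
This completes the induction.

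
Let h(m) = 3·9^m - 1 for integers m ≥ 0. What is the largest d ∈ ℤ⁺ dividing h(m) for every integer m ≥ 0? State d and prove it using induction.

d = 2

Computing the first values: h(0) = 2 and h(1) = 26; gcd(2, 26) = 2, so d ≤ 2.
We prove 2 | 3·9^m - 1 for all m ≥ 0 by induction on m.
For the base case m = 0: h(0) = 2 = 2·(1), so 2 | h(0).
Inductive step: suppose the statement holds for some r ≥ 0, i.e. 2 | h(r). Then
h(r+1) = 3·9^(r+1) - 1 = 9·(3·9^r - 1) + 8 = 9·h(r) + 8. The first term is divisible by 2 by the inductive hypothesis, and 8 is divisible by 2. Hence 2 | h(r+1).
By induction, the statement is established for all m ≥ 0.
Therefore the largest such d is 2.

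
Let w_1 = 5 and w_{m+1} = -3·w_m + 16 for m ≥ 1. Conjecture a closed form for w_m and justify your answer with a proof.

Computing the first terms: w_1 = 5, w_2 = 1, w_3 = 13. This suggests w_m = (-3)^(m - 1) + 4.
Base step (m = 1): the formula gives 5 = 5 = w_1.
Inductive step: suppose the statement holds for some r ≥ 1, so w_r = (-3)^(r - 1) + 4.
Then w_{r+1} = -3·w_r + 16 = -3·((-3)^(r - 1) + 4) + 16 = (-3)^r + 4 = (-3)^((r+1) - 1) + 4,
which is the claimed formula at m = r+1.
By the principle of mathematical induction, the result holds for all m ≥ 1.

w_m = (-3)^(m - 1) + 4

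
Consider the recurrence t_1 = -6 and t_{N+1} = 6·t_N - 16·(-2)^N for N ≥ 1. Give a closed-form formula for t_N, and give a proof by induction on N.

t_N = -(-2)^(N + 1) - 2·6^(N - 1)

Computing the first terms: t_1 = -6, t_2 = -4, t_3 = -88. This suggests t_N = -(-2)^(N + 1) - 2·6^(N - 1).
Base step (N = 1): the formula gives -6 = -6 = t_1.
Suppose the result is true for N = r, so t_r = -(-2)^(r + 1) - 2·6^(r - 1).
Then t_{r+1} = 6·t_r - 16·(-2)^r = 6·(-(-2)^(r + 1) - 2·6^(r - 1)) - 16·(-2)^r = -(-2)^(r + 2) - 2·6^r = -(-2)^((r+1) + 1) - 2·6^((r+1) - 1),
which is the claimed formula at N = r+1.
This completes the induction.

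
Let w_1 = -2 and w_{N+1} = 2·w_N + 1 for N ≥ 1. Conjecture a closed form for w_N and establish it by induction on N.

w_N = -2^(N - 1) - 1

Computing the first terms: w_1 = -2, w_2 = -3, w_3 = -5. This suggests w_N = -2^(N - 1) - 1.
Base case (N = 1): the formula gives -2 = -2 = w_1.
Inductive step: assume the claim holds for N = j, so w_j = -2^(j - 1) - 1.
Then w_{j+1} = 2·w_j + 1 = 2·(-2^(j - 1) - 1) + 1 = -2^j - 1 = -2^((j+1) - 1) - 1,
which is the claimed formula at N = j+1.
This completes the induction.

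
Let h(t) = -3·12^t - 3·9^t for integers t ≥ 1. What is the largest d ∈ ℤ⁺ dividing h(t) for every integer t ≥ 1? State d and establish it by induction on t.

d = 9

Computing the first values: h(1) = -63 and h(2) = -675; gcd(-63, -675) = 9, so d ≤ 9.
We prove 9 | -3·12^t - 3·9^t for all t ≥ 1 by induction on t.
When t = 1: h(1) = -63 = 9·(-7), so 9 | h(1).
Inductive step: assume the claim holds for t = r, i.e. 9 | h(r). Then
h(r+1) − 12·h(r) = (-3·12^(r+1) - 3·9^(r+1)) − 12·(-3·12^r - 3·9^r) = (-3)·9^r·(9 − 12) = (9)·9^r. Since 9 | h(r) by the inductive hypothesis, 9 | 12·h(r); and 9 | 9 since 9 = 9·1. Therefore 9 | h(r+1).
By induction, the statement is established for all t ≥ 1.
Therefore the largest such d is 9.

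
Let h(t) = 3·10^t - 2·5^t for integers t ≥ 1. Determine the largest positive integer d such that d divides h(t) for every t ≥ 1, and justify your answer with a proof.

d = 10

Computing the first values: h(1) = 20 and h(2) = 250; gcd(20, 250) = 10, so d ≤ 10.
We prove 10 | 3·10^t - 2·5^t for all t ≥ 1 by induction on t.
Base step (t = 1): h(1) = 20 = 10·(2), so 10 | h(1).
Inductive step: assume the claim holds for t = m, i.e. 10 | h(m). Then
h(m+1) − 10·h(m) = (3·10^(m+1) - 2·5^(m+1)) − 10·(3·10^m - 2·5^m) = (-2)·5^m·(5 − 10) = (10)·5^m. Since 10 | h(m) by the inductive hypothesis, 10 | 10·h(m); and 10 | 10 since 10 = 10·1. Therefore 10 | h(m+1).
By the principle of mathematical induction, the result holds for all t ≥ 1.
Therefore the largest such d is 10.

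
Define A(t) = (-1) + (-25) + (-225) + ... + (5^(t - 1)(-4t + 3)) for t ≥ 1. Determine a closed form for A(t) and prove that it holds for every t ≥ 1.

A(t) = 5^t(-t + 1) - 1

We claim A(t) = 5^t(-t + 1) - 1 for all t ≥ 1.
Base case (t = 1): A(1) = -1, and the closed form gives -1. They agree.
Suppose the result is true for t = p, so A(p) = 5^p(-p + 1) - 1.
Then A(p+1) = A(p) + (5^p(-4p - 1)) = (5^p(-p + 1) - 1) + (5^p(-4p - 1)).
Simplifying, A(p+1) = -5·5^p·p - 1 = 5^(p+1)(-(p+1) + 1) - 1,
which is the closed form with t = p+1.
By induction, the statement is established for all t ≥ 1.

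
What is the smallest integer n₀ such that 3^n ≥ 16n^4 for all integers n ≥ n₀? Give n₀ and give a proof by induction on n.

At n = 11: 177147 < 234256, so the inequality fails and n₀ ≥ 12. We prove 3^n ≥ 16n^4 for all n ≥ 12.
For the base case n = 12: 3^n = 531441 and 16n^4 = 331776, so 531441 ≥ 331776.
Suppose the result is true for n = i, so 3^i ≥ 16i^4.
Then 3^(i + 1) = 3·(3^i) ≥ 3·(16i^4).
Also, for i ≥ 12 we have 3·(16i^4) ≥ 16(i+1)^4, since 3 ≥ (1 + 1/i)^4 for all i ≥ 12.
Combining, 3^(i + 1) ≥ 16(i+1)^4.
By the principle of mathematical induction, the result holds for all n ≥ 12.
Hence the smallest such n₀ is 12.

n₀ = 12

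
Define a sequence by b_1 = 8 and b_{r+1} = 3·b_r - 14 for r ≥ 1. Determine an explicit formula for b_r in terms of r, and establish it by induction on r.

b_r = 3^(r - 1) + 7

Computing the first terms: b_1 = 8, b_2 = 10, b_3 = 16. This suggests b_r = 3^(r - 1) + 7.
Base step (r = 1): the formula gives 8 = 8 = b_1.
Suppose the result is true for r = j, so b_j = 3^(j - 1) + 7.
Then b_{j+1} = 3·b_j - 14 = 3·(3^(j - 1) + 7) - 14 = 3^j + 7 = 3^((j+1) - 1) + 7,
which is the claimed formula at r = j+1.
Hence, by induction on r, the claim holds for every r ≥ 1.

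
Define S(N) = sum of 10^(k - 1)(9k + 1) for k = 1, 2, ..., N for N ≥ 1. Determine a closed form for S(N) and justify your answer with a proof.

We claim S(N) = 10^N·N for all N ≥ 1.
For the base case N = 1: S(1) = 10, and the closed form gives 10. They agree.
Inductive step: suppose the statement holds for some k ≥ 1, so S(k) = 10^k·k.
Then S(k+1) = S(k) + (10^k(9k + 10)) = (10^k·k) + (10^k(9k + 10)).
Simplifying, S(k+1) = 10^(k + 1)(k + 1) = 10^(k+1)·(k+1),
which is the closed form with N = k+1.
By the principle of mathematical induction, the result holds for all N ≥ 1.

S(N) = 10^N·N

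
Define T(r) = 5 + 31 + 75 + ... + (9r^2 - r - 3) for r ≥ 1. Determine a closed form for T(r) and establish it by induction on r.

T(r) = r(3r^2 + 4r - 2)

We claim T(r) = r(3r^2 + 4r - 2) for all r ≥ 1.
Base case (r = 1): T(1) = 5, and the closed form gives 5. They agree.
For the inductive step, assume it holds for an arbitrary m ≥ 1, so T(m) = m(3m^2 + 4m - 2).
Then T(m+1) = T(m) + (-m + 9(m + 1)^2 - 4) = (m(3m^2 + 4m - 2)) + (-m + 9(m + 1)^2 - 4).
Simplifying, T(m+1) = (m + 1)(3m^2 + 10m + 5) = (m+1)(3(m+1)^2 + 4(m+1) - 2),
which is the closed form with r = m+1.
By the principle of mathematical induction, the result holds for all r ≥ 1.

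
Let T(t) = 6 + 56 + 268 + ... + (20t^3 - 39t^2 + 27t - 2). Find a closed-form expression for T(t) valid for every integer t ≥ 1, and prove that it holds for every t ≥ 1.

We claim T(t) = t(5t^3 - 3t^2 - t + 5) for all t ≥ 1.
Base step (t = 1): T(1) = 6, and the closed form gives 6. They agree.
For the inductive step, assume it holds for an arbitrary r ≥ 1, so T(r) = r(5r^3 - 3r^2 - r + 5).
Then T(r+1) = T(r) + (20r^3 + 21r^2 + 9r + 6) = (r(5r^3 - 3r^2 - r + 5)) + (20r^3 + 21r^2 + 9r + 6).
Simplifying, T(r+1) = (r + 1)(5r^3 + 12r^2 + 8r + 6) = (r+1)(5(r+1)^3 - 3(r+1)^2 - (r+1) + 5),
which is the closed form with t = r+1.
This completes the induction.

T(t) = t(5t^3 - 3t^2 - t + 5)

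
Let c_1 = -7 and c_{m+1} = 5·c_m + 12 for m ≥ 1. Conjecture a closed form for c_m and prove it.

Computing the first terms: c_1 = -7, c_2 = -23, c_3 = -103. This suggests c_m = -4·5^(m - 1) - 3.
When m = 1: the formula gives -7 = -7 = c_1.
Inductive step: suppose the statement holds for some k ≥ 1, so c_k = -4·5^(k - 1) - 3.
Then c_{k+1} = 5·c_k + 12 = 5·(-4·5^(k - 1) - 3) + 12 = -4·5^k - 3 = -4·5^((k+1) - 1) - 3,
which is the claimed formula at m = k+1.
Hence, by induction on m, the claim holds for every m ≥ 1.

c_m = -4·5^(m - 1) - 3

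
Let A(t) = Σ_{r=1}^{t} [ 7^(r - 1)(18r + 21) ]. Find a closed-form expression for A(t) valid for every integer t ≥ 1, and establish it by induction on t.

We claim A(t) = 3·7^t(t + 1) - 3 for all t ≥ 1.
Base step (t = 1): A(1) = 39, and the closed form gives 39. They agree.
Suppose the result is true for t = r, so A(r) = 3·7^r(r + 1) - 3.
Then A(r+1) = A(r) + (7^r(18r + 39)) = (3·7^r(r + 1) - 3) + (7^r(18r + 39)).
Simplifying, A(r+1) = 21·7^r·r + 42·7^r - 3 = 3·7^(r+1)((r+1) + 1) - 3,
which is the closed form with t = r+1.
Hence, by induction on t, the claim holds for every t ≥ 1.

A(t) = 3·7^t(t + 1) - 3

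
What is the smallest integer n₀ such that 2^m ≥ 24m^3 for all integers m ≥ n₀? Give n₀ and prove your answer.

n₀ = 17

At m = 16: 65536 < 98304, so the inequality fails and n₀ ≥ 17. We prove 2^m ≥ 24m^3 for all m ≥ 17.
Base step (m = 17): 2^m = 131072 and 24m^3 = 117912, so 131072 ≥ 117912.
For the inductive step, assume it holds for an arbitrary r ≥ 17, so 2^r ≥ 24r^3.
Then 2^(r + 1) = 2·(2^r) ≥ 2·(24r^3).
Also, for r ≥ 17 we have 2·(24r^3) ≥ 24(r+1)^3, since 2 ≥ (1 + 1/r)^3 for all r ≥ 17.
Combining, 2^(r + 1) ≥ 24(r+1)^3.
Hence, by induction on m, the claim holds for every m ≥ 17.
Hence the smallest such n₀ is 17.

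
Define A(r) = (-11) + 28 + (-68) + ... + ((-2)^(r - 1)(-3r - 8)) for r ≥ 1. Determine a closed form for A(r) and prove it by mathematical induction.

We claim A(r) = (-2)^r(r + 3) - 3 for all r ≥ 1.
For the base case r = 1: A(1) = -11, and the closed form gives -11. They agree.
Inductive step: suppose the statement holds for some m ≥ 1, so A(m) = (-2)^m(m + 3) - 3.
Then A(m+1) = A(m) + ((-2)^m(-3m - 11)) = ((-2)^m(m + 3) - 3) + ((-2)^m(-3m - 11)).
Simplifying, A(m+1) = -2(-2)^m·m - 8(-2)^m - 3 = (-2)^(m+1)((m+1) + 3) - 3,
which is the closed form with r = m+1.
This completes the induction.

A(r) = (-2)^r(r + 3) - 3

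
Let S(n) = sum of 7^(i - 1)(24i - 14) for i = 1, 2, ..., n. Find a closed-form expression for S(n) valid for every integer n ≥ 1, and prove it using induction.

We claim S(n) = 7^n(4n - 3) + 3 for all n ≥ 1.
For the base case n = 1: S(1) = 10, and the closed form gives 10. They agree.
For the inductive step, assume it holds for an arbitrary i ≥ 1, so S(i) = 7^i(4i - 3) + 3.
Then S(i+1) = S(i) + (7^i(24i + 10)) = (7^i(4i - 3) + 3) + (7^i(24i + 10)).
Simplifying, S(i+1) = 28·7^i·i + 7·7^i + 3 = 7^(i+1)(4(i+1) - 3) + 3,
which is the closed form with n = i+1.
By the principle of mathematical induction, the result holds for all n ≥ 1.

S(n) = 7^n(4n - 3) + 3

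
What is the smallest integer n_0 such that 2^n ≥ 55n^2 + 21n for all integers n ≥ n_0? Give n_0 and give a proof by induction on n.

n_0 = 14

At n = 13: 8192 < 9568, so the inequality fails and n_0 ≥ 14. We prove 2^n ≥ 55n^2 + 21n for all n ≥ 14.
Base case (n = 14): 2^n = 16384 and 55n^2 + 21n = 11074, so 16384 ≥ 11074.
Inductive step: assume the claim holds for n = i, so 2^i ≥ 55i^2 + 21i.
Then 2^(i + 1) = 2·(2^i) ≥ 2·(55i^2 + 21i).
Also, for i ≥ 14 we have 2·(55i^2 + 21i) ≥ 55(i+1)^2 + 21(i+1), since 2·(55i^2 + 21i) − (55(i+1)^2 + 21(i+1)) = 55i^2 - 89i - 76, which is nonnegative for all i ≥ 14.
Combining, 2^(i + 1) ≥ 55(i+1)^2 + 21(i+1).
This completes the induction.
Hence the smallest such n_0 is 14.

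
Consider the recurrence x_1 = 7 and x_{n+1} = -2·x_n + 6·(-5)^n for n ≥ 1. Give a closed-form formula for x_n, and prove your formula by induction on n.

x_n = -3(-2)^(n - 1) - 2(-5)^n

Computing the first terms: x_1 = 7, x_2 = -44, x_3 = 238. This suggests x_n = -3(-2)^(n - 1) - 2(-5)^n.
When n = 1: the formula gives 7 = 7 = x_1.
Inductive step: assume the claim holds for n = m, so x_m = -3(-2)^(m - 1) - 2(-5)^m.
Then x_{m+1} = -2·x_m + 6·(-5)^m = -2·(-3(-2)^(m - 1) - 2(-5)^m) + 6·(-5)^m = -3(-2)^m - 2(-5)^(m + 1) = -3(-2)^((m+1) - 1) - 2(-5)^(m+1),
which is the claimed formula at n = m+1.
This completes the induction.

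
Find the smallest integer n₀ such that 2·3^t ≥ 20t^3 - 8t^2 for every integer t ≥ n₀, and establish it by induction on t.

n₀ = 8

At t = 7: 4374 < 6468, so the inequality fails and n₀ ≥ 8. We prove 2·3^t ≥ 20t^3 - 8t^2 for all t ≥ 8.
When t = 8: 2·3^t = 13122 and 20t^3 - 8t^2 = 9728, so 13122 ≥ 9728.
For the inductive step, assume it holds for an arbitrary i ≥ 8, so 2·3^i ≥ 20i^3 - 8i^2.
Then 2·3^(i + 1) = 3·(2·3^i) ≥ 3·(20i^3 - 8i^2).
Also, for i ≥ 8 we have 3·(20i^3 - 8i^2) ≥ 20(i+1)^3 - 8(i+1)^2, since 3·(20i^3 - 8i^2) − (20(i+1)^3 - 8(i+1)^2) = 40i^3 - 76i^2 - 44i - 12, which is nonnegative for all i ≥ 8.
Combining, 2·3^(i + 1) ≥ 20(i+1)^3 - 8(i+1)^2.
By induction, the statement is established for all t ≥ 8.
Hence the smallest such n₀ is 8.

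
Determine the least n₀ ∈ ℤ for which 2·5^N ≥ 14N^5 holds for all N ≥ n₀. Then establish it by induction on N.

At N = 7: 156250 < 235298, so the inequality fails and n₀ ≥ 8. We prove 2·5^N ≥ 14N^5 for all N ≥ 8.
For the base case N = 8: 2·5^N = 781250 and 14N^5 = 458752, so 781250 ≥ 458752.
Suppose the result is true for N = r, so 2·5^r ≥ 14r^5.
Then 2·5^(r + 1) = 5·(2·5^r) ≥ 5·(14r^5).
Also, for r ≥ 8 we have 5·(14r^5) ≥ 14(r+1)^5, since 5 ≥ (1 + 1/r)^5 for all r ≥ 8.
Combining, 2·5^(r + 1) ≥ 14(r+1)^5.
By the principle of mathematical induction, the result holds for all N ≥ 8.
Hence the smallest such n₀ is 8.

n₀ = 8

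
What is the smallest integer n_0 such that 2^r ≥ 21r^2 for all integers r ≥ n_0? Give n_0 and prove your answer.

At r = 11: 2048 < 2541, so the inequality fails and n_0 ≥ 12. We prove 2^r ≥ 21r^2 for all r ≥ 12.
Base step (r = 12): 2^r = 4096 and 21r^2 = 3024, so 4096 ≥ 3024.
Inductive step: suppose the statement holds for some m ≥ 12, so 2^m ≥ 21m^2.
Then 2^(m + 1) = 2·(2^m) ≥ 2·(21m^2).
Also, for m ≥ 12 we have 2·(21m^2) ≥ 21(m+1)^2, since 2 ≥ (1 + 1/m)^2 for all m ≥ 12.
Combining, 2^(m + 1) ≥ 21(m+1)^2.
By induction, the statement is established for all r ≥ 12.
Hence the smallest such n_0 is 12.

n_0 = 12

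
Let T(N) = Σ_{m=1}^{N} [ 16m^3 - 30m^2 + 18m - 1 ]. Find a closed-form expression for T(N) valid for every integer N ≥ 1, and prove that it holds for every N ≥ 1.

T(N) = N(4N^3 - 2N^2 - 2N + 3)

We claim T(N) = N(4N^3 - 2N^2 - 2N + 3) for all N ≥ 1.
When N = 1: T(1) = 3, and the closed form gives 3. They agree.
For the inductive step, assume it holds for an arbitrary m ≥ 1, so T(m) = m(4m^3 - 2m^2 - 2m + 3).
Then T(m+1) = T(m) + (16m^3 + 18m^2 + 6m + 3) = (m(4m^3 - 2m^2 - 2m + 3)) + (16m^3 + 18m^2 + 6m + 3).
Simplifying, T(m+1) = (m + 1)(4m^3 + 10m^2 + 6m + 3) = (m+1)(4(m+1)^3 - 2(m+1)^2 - 2(m+1) + 3),
which is the closed form with N = m+1.
By the principle of mathematical induction, the result holds for all N ≥ 1.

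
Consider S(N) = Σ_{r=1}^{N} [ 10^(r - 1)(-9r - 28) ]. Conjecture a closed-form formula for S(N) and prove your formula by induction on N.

We claim S(N) = -10^N(N + 3) + 3 for all N ≥ 1.
Base step (N = 1): S(1) = -37, and the closed form gives -37. They agree.
For the inductive step, assume it holds for an arbitrary r ≥ 1, so S(r) = -10^r(r + 3) + 3.
Then S(r+1) = S(r) + (10^r(-9r - 37)) = (-10^r(r + 3) + 3) + (10^r(-9r - 37)).
Simplifying, S(r+1) = -10·10^r·r - 40·10^r + 3 = -10^(r+1)((r+1) + 3) + 3,
which is the closed form with N = r+1.
Hence, by induction on N, the claim holds for every N ≥ 1.

S(N) = -10^N(N + 3) + 3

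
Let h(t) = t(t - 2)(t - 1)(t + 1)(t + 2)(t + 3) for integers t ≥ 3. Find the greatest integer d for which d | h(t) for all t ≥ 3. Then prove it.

Computing the first values: h(3) = 720 and h(4) = 5040; gcd(720, 5040) = 720, so d ≤ 720.
We prove 720 | t(t - 2)(t - 1)(t + 1)(t + 2)(t + 3) for all t ≥ 3 by induction on t.
For the base case t = 3: h(3) = 720 = 720·(1), so 720 | h(3).
Inductive step: assume the claim holds for t = k, i.e. 720 | h(k). Then
h(k+1) − h(k) = (k-1)·k·(k+1)·(k+2)·(k+3)·(k+4) − (k-2)·(k-1)·k·(k+1)·(k+2)·(k+3) = (k-1)·k·(k+1)·(k+2)·(k+3)·[(k+4) − (k-2)] = 6·(k-1)·k·(k+1)·(k+2)·(k+3). The product of 5 consecutive integers is divisible by (5)! = 120, so h(k+1) − h(k) is divisible by 6·120 = 720. By the inductive hypothesis 720 | h(k), hence 720 | h(k+1).
Hence, by induction on t, the claim holds for every t ≥ 3.
Therefore the largest such d is 720.

d = 720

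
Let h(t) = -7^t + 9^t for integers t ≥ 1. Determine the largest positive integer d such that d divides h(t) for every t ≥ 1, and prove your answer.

d = 2

Computing the first values: h(1) = 2 and h(2) = 32; gcd(2, 32) = 2, so d ≤ 2.
We prove 2 | -7^t + 9^t for all t ≥ 1 by induction on t.
For the base case t = 1: h(1) = 2 = 2·(1), so 2 | h(1).
Inductive step: assume the claim holds for t = i, i.e. 2 | h(i). Then
9^{i+1} − 7^{i+1} = 9·9^i − 7·7^i = 9·(9^i − 7^i) + (2)·7^i. The first term is divisible by 2 by the inductive hypothesis, and the second term (2)·7^i is divisible by 2 since 2 | 2. Hence 2 | h(i+1).
This completes the induction.
Therefore the largest such d is 2.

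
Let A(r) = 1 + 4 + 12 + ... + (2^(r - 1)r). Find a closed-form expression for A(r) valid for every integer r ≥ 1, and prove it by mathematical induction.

A(r) = 2^r(r - 1) + 1

We claim A(r) = 2^r(r - 1) + 1 for all r ≥ 1.
Base case (r = 1): A(1) = 1, and the closed form gives 1. They agree.
Inductive step: suppose the statement holds for some m ≥ 1, so A(m) = 2^m(m - 1) + 1.
Then A(m+1) = A(m) + (2^m(m + 1)) = (2^m(m - 1) + 1) + (2^m(m + 1)).
Simplifying, A(m+1) = 2^(m + 1)m + 1 = 2^(m+1)((m+1) - 1) + 1,
which is the closed form with r = m+1.
By the principle of mathematical induction, the result holds for all r ≥ 1.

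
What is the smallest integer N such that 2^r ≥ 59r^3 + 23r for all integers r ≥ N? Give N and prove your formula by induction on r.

At r = 18: 262144 < 344502, so the inequality fails and N ≥ 19. We prove 2^r ≥ 59r^3 + 23r for all r ≥ 19.
Base step (r = 19): 2^r = 524288 and 59r^3 + 23r = 405118, so 524288 ≥ 405118.
Suppose the result is true for r = k, so 2^k ≥ 59k^3 + 23k.
Then 2^(k + 1) = 2·(2^k) ≥ 2·(59k^3 + 23k).
Also, for k ≥ 19 we have 2·(59k^3 + 23k) ≥ 59(k+1)^3 + 23(k+1), since 2·(59k^3 + 23k) − (59(k+1)^3 + 23(k+1)) = 59k^3 - 177k^2 - 154k - 82, which is nonnegative for all k ≥ 19.
Combining, 2^(k + 1) ≥ 59(k+1)^3 + 23(k+1).
This completes the induction.
Hence the smallest such N is 19.

N = 19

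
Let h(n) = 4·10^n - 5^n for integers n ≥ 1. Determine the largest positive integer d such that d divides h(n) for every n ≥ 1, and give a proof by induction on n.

Computing the first values: h(1) = 35 and h(2) = 375; gcd(35, 375) = 5, so d ≤ 5.
We prove 5 | 4·10^n - 5^n for all n ≥ 1 by induction on n.
Base case (n = 1): h(1) = 35 = 5·(7), so 5 | h(1).
Inductive step: assume the claim holds for n = p, i.e. 5 | h(p). Then
h(p+1) − 10·h(p) = (4·10^(p+1) - 5^(p+1)) − 10·(4·10^p - 5^p) = (-1)·5^p·(5 − 10) = (5)·5^p. Since 5 | h(p) by the inductive hypothesis, 5 | 10·h(p); and 5 | 5 since 5 = 5·1. Therefore 5 | h(p+1).
By induction, the statement is established for all n ≥ 1.
Therefore the largest such d is 5.

d = 5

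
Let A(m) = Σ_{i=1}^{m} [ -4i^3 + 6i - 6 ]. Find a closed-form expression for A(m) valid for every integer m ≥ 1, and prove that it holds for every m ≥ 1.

We claim A(m) = -m(m + 3)(m^2 - m + 1) for all m ≥ 1.
Base step (m = 1): A(1) = -4, and the closed form gives -4. They agree.
For the inductive step, assume it holds for an arbitrary i ≥ 1, so A(i) = i(-i^3 - 2i^2 + 2i - 3).
Then A(i+1) = A(i) + (6i - 4(i + 1)^3) = (i(-i^3 - 2i^2 + 2i - 3)) + (6i - 4(i + 1)^3).
Simplifying, A(i+1) = -(i + 1)(i + 4)(i^2 + i + 1) = -(i+1)((i+1) + 3)((i+1)^2 - (i+1) + 1),
which is the closed form with m = i+1.
Hence, by induction on m, the claim holds for every m ≥ 1.

A(m) = -m(m + 3)(m^2 - m + 1)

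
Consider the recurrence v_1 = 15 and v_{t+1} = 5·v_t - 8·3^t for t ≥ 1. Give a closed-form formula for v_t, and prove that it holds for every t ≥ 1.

v_t = 4·3^t + 3·5^(t - 1)

Computing the first terms: v_1 = 15, v_2 = 51, v_3 = 183. This suggests v_t = 4·3^t + 3·5^(t - 1).
For the base case t = 1: the formula gives 15 = 15 = v_1.
Inductive step: assume the claim holds for t = j, so v_j = 4·3^j + 3·5^(j - 1).
Then v_{j+1} = 5·v_j - 8·3^j = 5·(4·3^j + 3·5^(j - 1)) - 8·3^j = 4·3^(j + 1) + 3·5^j = 4·3^(j+1) + 3·5^((j+1) - 1),
which is the claimed formula at t = j+1.
By the principle of mathematical induction, the result holds for all t ≥ 1.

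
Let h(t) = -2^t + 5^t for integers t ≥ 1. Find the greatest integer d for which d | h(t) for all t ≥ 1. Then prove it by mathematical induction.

Computing the first values: h(1) = 3 and h(2) = 21; gcd(3, 21) = 3, so d ≤ 3.
We prove 3 | -2^t + 5^t for all t ≥ 1 by induction on t.
Base step (t = 1): h(1) = 3 = 3·(1), so 3 | h(1).
For the inductive step, assume it holds for an arbitrary k ≥ 1, i.e. 3 | h(k). Then
5^{k+1} − 2^{k+1} = 5·5^k − 2·2^k = 5·(5^k − 2^k) + (3)·2^k. The first term is divisible by 3 by the inductive hypothesis, and the second term (3)·2^k is divisible by 3 since 3 | 3. Hence 3 | h(k+1).
This completes the induction.
Therefore the largest such d is 3.

d = 3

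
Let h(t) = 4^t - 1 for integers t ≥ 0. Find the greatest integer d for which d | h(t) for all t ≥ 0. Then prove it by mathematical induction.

Computing the first values: h(0) = 0 and h(1) = 3; gcd(0, 3) = 3, so d ≤ 3.
We prove 3 | 4^t - 1 for all t ≥ 0 by induction on t.
Base step (t = 0): h(0) = 0 = 3·(0), so 3 | h(0).
Suppose the result is true for t = r, i.e. 3 | h(r). Then
h(r+1) = 4^(r+1) - 1 = 4·(4^r - 1) + 3 = 4·h(r) + 3. The first term is divisible by 3 by the inductive hypothesis, and 3 is divisible by 3. Hence 3 | h(r+1).
By the principle of mathematical induction, the result holds for all t ≥ 0.
Therefore the largest such d is 3.

d = 3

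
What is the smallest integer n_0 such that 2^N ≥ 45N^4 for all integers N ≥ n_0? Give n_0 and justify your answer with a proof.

n_0 = 24

At N = 23: 8388608 < 12592845, so the inequality fails and n_0 ≥ 24. We prove 2^N ≥ 45N^4 for all N ≥ 24.
Base step (N = 24): 2^N = 16777216 and 45N^4 = 14929920, so 16777216 ≥ 14929920.
Inductive step: suppose the statement holds for some i ≥ 24, so 2^i ≥ 45i^4.
Then 2^(i + 1) = 2·(2^i) ≥ 2·(45i^4).
Also, for i ≥ 24 we have 2·(45i^4) ≥ 45(i+1)^4, since 2 ≥ (1 + 1/i)^4 for all i ≥ 24.
Combining, 2^(i + 1) ≥ 45(i+1)^4.
This completes the induction.
Hence the smallest such n_0 is 24.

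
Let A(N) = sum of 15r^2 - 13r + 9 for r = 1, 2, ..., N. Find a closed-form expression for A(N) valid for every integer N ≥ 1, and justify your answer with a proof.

We claim A(N) = N(5N^2 + N + 5) for all N ≥ 1.
Base case (N = 1): A(1) = 11, and the closed form gives 11. They agree.
Inductive step: assume the claim holds for N = r, so A(r) = r(5r^2 + r + 5).
Then A(r+1) = A(r) + (15r^2 + 17r + 11) = (r(5r^2 + r + 5)) + (15r^2 + 17r + 11).
Simplifying, A(r+1) = (r + 1)(5r^2 + 11r + 11) = (r+1)(5(r+1)^2 + (r+1) + 5),
which is the closed form with N = r+1.
This completes the induction.

A(N) = N(5N^2 + N + 5)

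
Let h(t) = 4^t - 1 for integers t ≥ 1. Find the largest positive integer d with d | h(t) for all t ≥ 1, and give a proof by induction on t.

Computing the first values: h(1) = 3 and h(2) = 15; gcd(3, 15) = 3, so d ≤ 3.
We prove 3 | 4^t - 1 for all t ≥ 1 by induction on t.
For the base case t = 1: h(1) = 3 = 3·(1), so 3 | h(1).
Inductive step: suppose the statement holds for some k ≥ 1, i.e. 3 | h(k). Then
4^{k+1} − 1^{k+1} = 4·4^k − 1·1^k = 4·(4^k − 1^k) + (3)·1^k. The first term is divisible by 3 by the inductive hypothesis, and the second term (3)·1^k is divisible by 3 since 3 | 3. Hence 3 | h(k+1).
Hence, by induction on t, the claim holds for every t ≥ 1.
Therefore the largest such d is 3.

d = 3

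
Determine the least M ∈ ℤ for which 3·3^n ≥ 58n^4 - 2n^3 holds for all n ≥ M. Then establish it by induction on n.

M = 12

At n = 11: 531441 < 846516, so the inequality fails and M ≥ 12. We prove 3·3^n ≥ 58n^4 - 2n^3 for all n ≥ 12.
When n = 12: 3·3^n = 1594323 and 58n^4 - 2n^3 = 1199232, so 1594323 ≥ 1199232.
Inductive step: assume the claim holds for n = p, so 3·3^p ≥ 58p^4 - 2p^3.
Then 3·3^(p + 1) = 3·(3·3^p) ≥ 3·(58p^4 - 2p^3).
Also, for p ≥ 12 we have 3·(58p^4 - 2p^3) ≥ 58(p+1)^4 - 2(p+1)^3, since 3·(58p^4 - 2p^3) − (58(p+1)^4 - 2(p+1)^3) = 116p^4 - 236p^3 - 342p^2 - 226p - 56, which is nonnegative for all p ≥ 12.
Combining, 3·3^(p + 1) ≥ 58(p+1)^4 - 2(p+1)^3.
By induction, the statement is established for all n ≥ 12.
Hence the smallest such M is 12.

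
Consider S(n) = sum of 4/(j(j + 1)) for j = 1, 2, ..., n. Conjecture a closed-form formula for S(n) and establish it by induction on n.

We claim S(n) = 4n/(n + 1) for all n ≥ 1.
When n = 1: S(1) = 2, and the closed form gives 2. They agree.
Inductive step: suppose the statement holds for some j ≥ 1, so S(j) = 4j/(j + 1).
Then S(j+1) = S(j) + (4/((j + 1)(j + 2))) = (4j/(j + 1)) + (4/((j + 1)(j + 2))).
Simplifying, S(j+1) = 4(j + 1)/(j + 2) = 4(j+1)/((j+1) + 1),
which is the closed form with n = j+1.
By the principle of mathematical induction, the result holds for all n ≥ 1.

S(n) = 4n/(n + 1)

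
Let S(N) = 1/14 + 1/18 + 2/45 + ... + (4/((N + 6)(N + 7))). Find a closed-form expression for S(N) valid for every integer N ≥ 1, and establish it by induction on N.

We claim S(N) = 4N/(7(N + 7)) for all N ≥ 1.
For the base case N = 1: S(1) = 1/14, and the closed form gives 1/14. They agree.
Inductive step: suppose the statement holds for some k ≥ 1, so S(k) = 4k/(7(k + 7)).
Then S(k+1) = S(k) + (4/((k + 7)(k + 8))) = (4k/(7(k + 7))) + (4/((k + 7)(k + 8))).
Simplifying, S(k+1) = 4(k + 1)/(7(k + 8)) = 4(k+1)/(7((k+1) + 7)),
which is the closed form with N = k+1.
By induction, the statement is established for all N ≥ 1.

S(N) = 4N/(7(N + 7))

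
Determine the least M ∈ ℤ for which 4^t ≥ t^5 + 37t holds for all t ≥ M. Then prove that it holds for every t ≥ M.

M = 8

At t = 7: 16384 < 17066, so the inequality fails and M ≥ 8. We prove 4^t ≥ t^5 + 37t for all t ≥ 8.
For the base case t = 8: 4^t = 65536 and t^5 + 37t = 33064, so 65536 ≥ 33064.
Inductive step: suppose the statement holds for some i ≥ 8, so 4^i ≥ i^5 + 37i.
Then 4^(i + 1) = 4·(4^i) ≥ 4·(i^5 + 37i).
Also, for i ≥ 8 we have 4·(i^5 + 37i) ≥ (i+1)^5 + 37(i+1), since 4·(i^5 + 37i) − ((i+1)^5 + 37(i+1)) = 3i^5 - 5i^4 - 10i^3 - 10i^2 + 106i - 38, which is nonnegative for all i ≥ 8.
Combining, 4^(i + 1) ≥ (i+1)^5 + 37(i+1).
This completes the induction.
Hence the smallest such M is 8.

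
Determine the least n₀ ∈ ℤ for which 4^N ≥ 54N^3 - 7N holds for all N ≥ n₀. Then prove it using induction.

n₀ = 8

At N = 7: 16384 < 18473, so the inequality fails and n₀ ≥ 8. We prove 4^N ≥ 54N^3 - 7N for all N ≥ 8.
Base step (N = 8): 4^N = 65536 and 54N^3 - 7N = 27592, so 65536 ≥ 27592.
For the inductive step, assume it holds for an arbitrary i ≥ 8, so 4^i ≥ 54i^3 - 7i.
Then 4^(i + 1) = 4·(4^i) ≥ 4·(54i^3 - 7i).
Also, for i ≥ 8 we have 4·(54i^3 - 7i) ≥ 54(i+1)^3 - 7(i+1), since 4·(54i^3 - 7i) − (54(i+1)^3 - 7(i+1)) = 162i^3 - 162i^2 - 183i - 47, which is nonnegative for all i ≥ 8.
Combining, 4^(i + 1) ≥ 54(i+1)^3 - 7(i+1).
By induction, the statement is established for all N ≥ 8.
Hence the smallest such n₀ is 8.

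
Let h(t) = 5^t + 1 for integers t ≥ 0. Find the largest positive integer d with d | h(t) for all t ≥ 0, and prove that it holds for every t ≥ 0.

Computing the first values: h(0) = 2 and h(1) = 6; gcd(2, 6) = 2, so d ≤ 2.
We prove 2 | 5^t + 1 for all t ≥ 0 by induction on t.
Base case (t = 0): h(0) = 2 = 2·(1), so 2 | h(0).
Suppose the result is true for t = i, i.e. 2 | h(i). Then
h(i+1) = 5^(i+1) + 1 = 5·(5^i + 1) - 4 = 5·h(i) - 4. The first term is divisible by 2 by the inductive hypothesis, and -4 is divisible by 2. Hence 2 | h(i+1).
By the principle of mathematical induction, the result holds for all t ≥ 0.
Therefore the largest such d is 2.

d = 2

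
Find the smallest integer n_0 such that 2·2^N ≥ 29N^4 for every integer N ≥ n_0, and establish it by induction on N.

At N = 21: 4194304 < 5639949, so the inequality fails and n_0 ≥ 22. We prove 2·2^N ≥ 29N^4 for all N ≥ 22.
For the base case N = 22: 2·2^N = 8388608 and 29N^4 = 6793424, so 8388608 ≥ 6793424.
Inductive step: assume the claim holds for N = m, so 2·2^m ≥ 29m^4.
Then 2·2^(m + 1) = 2·(2·2^m) ≥ 2·(29m^4).
Also, for m ≥ 22 we have 2·(29m^4) ≥ 29(m+1)^4, since 2 ≥ (1 + 1/m)^4 for all m ≥ 22.
Combining, 2·2^(m + 1) ≥ 29(m+1)^4.
By induction, the statement is established for all N ≥ 22.
Hence the smallest such n_0 is 22.

n_0 = 22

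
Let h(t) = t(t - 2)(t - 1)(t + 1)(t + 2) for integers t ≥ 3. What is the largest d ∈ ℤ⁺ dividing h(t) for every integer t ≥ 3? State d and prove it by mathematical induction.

Computing the first values: h(3) = 120 and h(4) = 720; gcd(120, 720) = 120, so d ≤ 120.
We prove 120 | t(t - 2)(t - 1)(t + 1)(t + 2) for all t ≥ 3 by induction on t.
Base case (t = 3): h(3) = 120 = 120·(1), so 120 | h(3).
For the inductive step, assume it holds for an arbitrary k ≥ 3, i.e. 120 | h(k). Then
h(k+1) − h(k) = (k-1)·k·(k+1)·(k+2)·(k+3) − (k-2)·(k-1)·k·(k+1)·(k+2) = (k-1)·k·(k+1)·(k+2)·[(k+3) − (k-2)] = 5·(k-1)·k·(k+1)·(k+2). The product of 4 consecutive integers is divisible by (4)! = 24, so h(k+1) − h(k) is divisible by 5·24 = 120. By the inductive hypothesis 120 | h(k), hence 120 | h(k+1).
This completes the induction.
Therefore the largest such d is 120.

d = 120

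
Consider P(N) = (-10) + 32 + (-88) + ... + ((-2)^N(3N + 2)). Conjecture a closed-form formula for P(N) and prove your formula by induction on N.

We claim P(N) = 2(-2)^N(N + 1) - 2 for all N ≥ 1.
Base case (N = 1): P(1) = -10, and the closed form gives -10. They agree.
Suppose the result is true for N = p, so P(p) = 2(-2)^p(p + 1) - 2.
Then P(p+1) = P(p) + ((-2)^(p + 1)(3p + 5)) = (2(-2)^p(p + 1) - 2) + ((-2)^(p + 1)(3p + 5)).
Simplifying, P(p+1) = -4(-2)^p·p - 8(-2)^p - 2 = 2(-2)^(p+1)((p+1) + 1) - 2,
which is the closed form with N = p+1.
Hence, by induction on N, the claim holds for every N ≥ 1.

P(N) = 2(-2)^N(N + 1) - 2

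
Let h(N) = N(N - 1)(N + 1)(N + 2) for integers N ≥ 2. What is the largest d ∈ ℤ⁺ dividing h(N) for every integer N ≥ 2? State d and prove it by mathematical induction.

Computing the first values: h(2) = 24 and h(3) = 120; gcd(24, 120) = 24, so d ≤ 24.
We prove 24 | N(N - 1)(N + 1)(N + 2) for all N ≥ 2 by induction on N.
For the base case N = 2: h(2) = 24 = 24·(1), so 24 | h(2).
Suppose the result is true for N = j, i.e. 24 | h(j). Then
h(j+1) − h(j) = j·(j+1)·(j+2)·(j+3) − (j-1)·j·(j+1)·(j+2) = j·(j+1)·(j+2)·[(j+3) − (j-1)] = 4·j·(j+1)·(j+2). The product of 3 consecutive integers is divisible by (3)! = 6, so h(j+1) − h(j) is divisible by 4·6 = 24. By the inductive hypothesis 24 | h(j), hence 24 | h(j+1).
By the principle of mathematical induction, the result holds for all N ≥ 2.
Therefore the largest such d is 24.

d = 24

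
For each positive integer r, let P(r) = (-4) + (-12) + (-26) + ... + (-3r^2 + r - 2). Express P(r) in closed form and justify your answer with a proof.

We claim P(r) = -r(r^2 + r + 2) for all r ≥ 1.
For the base case r = 1: P(1) = -4, and the closed form gives -4. They agree.
Inductive step: assume the claim holds for r = p, so P(p) = p(-p^2 - p - 2).
Then P(p+1) = P(p) + (p - 3(p + 1)^2 - 1) = (p(-p^2 - p - 2)) + (p - 3(p + 1)^2 - 1).
Simplifying, P(p+1) = -(p + 1)(p^2 + 3p + 4) = -(p+1)((p+1)^2 + (p+1) + 2),
which is the closed form with r = p+1.
This completes the induction.

P(r) = -r(r^2 + r + 2)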